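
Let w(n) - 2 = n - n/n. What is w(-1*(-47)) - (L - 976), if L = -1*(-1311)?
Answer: -287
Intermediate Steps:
L = 1311
w(n) = 1 + n (w(n) = 2 + (n - n/n) = 2 + (n - 1*1) = 2 + (n - 1) = 2 + (-1 + n) = 1 + n)
w(-1*(-47)) - (L - 976) = (1 - 1*(-47)) - (1311 - 976) = (1 + 47) - 1*335 = 48 - 335 = -287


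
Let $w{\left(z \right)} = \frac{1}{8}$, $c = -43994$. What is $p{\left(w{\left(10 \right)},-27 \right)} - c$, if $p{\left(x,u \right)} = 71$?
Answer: $44065$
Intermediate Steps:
$w{\left(z \right)} = \frac{1}{8}$
$p{\left(w{\left(10 \right)},-27 \right)} - c = 71 - -43994 = 71 + 43994 = 44065$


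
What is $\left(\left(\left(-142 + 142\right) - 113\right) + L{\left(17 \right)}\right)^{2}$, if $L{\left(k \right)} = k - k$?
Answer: $12769$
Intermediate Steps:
$L{\left(k \right)} = 0$
$\left(\left(\left(-142 + 142\right) - 113\right) + L{\left(17 \right)}\right)^{2} = \left(\left(\left(-142 + 142\right) - 113\right) + 0\right)^{2} = \left(\left(0 - 113\right) + 0\right)^{2} = \left(-113 + 0\right)^{2} = \left(-113\right)^{2} = 12769$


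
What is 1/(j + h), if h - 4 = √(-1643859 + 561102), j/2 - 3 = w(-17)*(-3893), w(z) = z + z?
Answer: 264734/70085173513 - I*√1082757/70085173513 ≈ 3.7773e-6 - 1.4847e-8*I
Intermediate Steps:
w(z) = 2*z
j = 264730 (j = 6 + 2*((2*(-17))*(-3893)) = 6 + 2*(-34*(-3893)) = 6 + 2*132362 = 6 + 264724 = 264730)
h = 4 + I*√1082757 (h = 4 + √(-1643859 + 561102) = 4 + √(-1082757) = 4 + I*√1082757 ≈ 4.0 + 1040.6*I)
1/(j + h) = 1/(264730 + (4 + I*√1082757)) = 1/(264734 + I*√1082757)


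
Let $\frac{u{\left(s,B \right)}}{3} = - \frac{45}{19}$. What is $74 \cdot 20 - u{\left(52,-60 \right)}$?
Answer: $\frac{28255}{19} \approx 1487.1$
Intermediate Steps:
$u{\left(s,B \right)} = - \frac{135}{19}$ ($u{\left(s,B \right)} = 3 \left(- \frac{45}{19}\right) = - \frac{135}{19}$)
$74 \cdot 20 - u{\left(52,-60 \right)} = 74 \cdot 20 - - \frac{135}{19} = 1480 + \frac{135}{19} = \frac{28255}{19}$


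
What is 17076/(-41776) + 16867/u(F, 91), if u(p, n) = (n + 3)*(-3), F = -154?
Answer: -88681403/1472604 ≈ -60.221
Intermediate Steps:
u(p, n) = -9 - 3*n (u(p, n) = (3 + n)*(-3) = -9 - 3*n)
17076/(-41776) + 16867/u(F, 91) = 17076/(-41776) + 16867/(-9 - 3*91) = 17076*(-1/41776) + 16867/(-9 - 273) = -4269/10444 + 16867/(-282) = -4269/10444 + 16867*(-1/282) = -4269/10444 - 16867/282 = -88681403/1472604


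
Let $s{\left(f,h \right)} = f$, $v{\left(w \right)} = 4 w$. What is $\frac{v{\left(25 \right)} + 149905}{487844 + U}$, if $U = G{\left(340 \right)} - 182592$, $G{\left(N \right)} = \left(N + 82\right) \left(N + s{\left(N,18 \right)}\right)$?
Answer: $\frac{150005}{592212} \approx 0.2533$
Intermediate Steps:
$G{\left(N \right)} = 2 N \left(82 + N\right)$ ($G{\left(N \right)} = \left(N + 82\right) \left(N + N\right) = \left(82 + N\right) 2 N = 2 N \left(82 + N\right)$)
$U = 104368$ ($U = 2 \cdot 340 \left(82 + 340\right) - 182592 = 2 \cdot 340 \cdot 422 - 182592 = 286960 - 182592 = 104368$)
$\frac{v{\left(25 \right)} + 149905}{487844 + U} = \frac{4 \cdot 25 + 149905}{487844 + 104368} = \frac{100 + 149905}{592212} = 150005 \cdot \frac{1}{592212} = \frac{150005}{592212}$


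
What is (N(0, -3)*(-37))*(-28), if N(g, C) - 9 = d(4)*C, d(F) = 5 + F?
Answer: -18648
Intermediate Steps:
N(g, C) = 9 + 9*C (N(g, C) = 9 + (5 + 4)*C = 9 + 9*C)
(N(0, -3)*(-37))*(-28) = ((9 + 9*(-3))*(-37))*(-28) = ((9 - 27)*(-37))*(-28) = -18*(-37)*(-28) = 666*(-28) = -18648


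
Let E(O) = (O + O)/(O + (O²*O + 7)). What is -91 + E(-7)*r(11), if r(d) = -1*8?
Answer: -4475/49 ≈ -91.327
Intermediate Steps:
r(d) = -8
E(O) = 2*O/(7 + O + O³) (E(O) = (2*O)/(O + (O³ + 7)) = (2*O)/(O + (7 + O³)) = (2*O)/(7 + O + O³) = 2*O/(7 + O + O³))
-91 + E(-7)*r(11) = -91 + (2*(-7)/(7 - 7 + (-7)³))*(-8) = -91 + (2*(-7)/(7 - 7 - 343))*(-8) = -91 + (2*(-7)/(-343))*(-8) = -91 + (2*(-7)*(-1/343))*(-8) = -91 + (2/49)*(-8) = -91 - 16/49 = -4475/49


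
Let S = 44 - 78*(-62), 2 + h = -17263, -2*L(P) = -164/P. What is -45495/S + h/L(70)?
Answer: -590145459/40016 ≈ -14748.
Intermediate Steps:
L(P) = 82/P (L(P) = -(-82)/P = 82/P)
h = -17265 (h = -2 - 17263 = -17265)
S = 4880 (S = 44 + 4836 = 4880)
-45495/S + h/L(70) = -45495/4880 - 17265/(82/70) = -45495*1/4880 - 17265/(82*(1/70)) = -9099/976 - 17265/41/35 = -9099/976 - 17265*35/41 = -9099/976 - 604275/41 = -590145459/40016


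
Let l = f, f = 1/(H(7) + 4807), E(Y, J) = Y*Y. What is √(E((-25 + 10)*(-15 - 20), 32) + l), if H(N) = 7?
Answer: √6387498027314/4814 ≈ 525.00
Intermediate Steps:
E(Y, J) = Y²
f = 1/4814 (f = 1/(7 + 4807) = 1/4814 ≈ 0.00020773)
l = 1/4814 ≈ 0.00020773
√(E((-25 + 10)*(-15 - 20), 32) + l) = √(((-25 + 10)*(-15 - 20))² + 1/4814) = √((-15*(-35))² + 1/4814) = √(525² + 1/4814) = √(275625 + 1/4814) = √(1326858751/4814) = √6387498027314/4814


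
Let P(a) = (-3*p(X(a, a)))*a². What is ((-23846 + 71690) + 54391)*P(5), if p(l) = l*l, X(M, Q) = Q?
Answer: -191690625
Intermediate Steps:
p(l) = l²
P(a) = -3*a⁴ (P(a) = (-3*a²)*a² = -3*a⁴)
((-23846 + 71690) + 54391)*P(5) = ((-23846 + 71690) + 54391)*(-3*5⁴) = (47844 + 54391)*(-3*625) = 102235*(-1875) = -191690625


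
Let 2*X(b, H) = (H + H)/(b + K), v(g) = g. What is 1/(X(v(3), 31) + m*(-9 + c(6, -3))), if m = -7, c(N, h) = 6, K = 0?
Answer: 3/94 ≈ 0.031915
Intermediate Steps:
X(b, H) = H/b (X(b, H) = ((H + H)/(b + 0))/2 = ((2*H)/b)/2 = (2*H/b)/2 = H/b)
1/(X(v(3), 31) + m*(-9 + c(6, -3))) = 1/(31/3 - 7*(-9 + 6)) = 1/(31*(⅓) - 7*(-3)) = 1/(31/3 + 21) = 1/(94/3) = 3/94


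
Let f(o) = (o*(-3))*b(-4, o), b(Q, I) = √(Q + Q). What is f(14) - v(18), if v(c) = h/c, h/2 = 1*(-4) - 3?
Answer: 7/9 - 84*I*√2 ≈ 0.77778 - 118.79*I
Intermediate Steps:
b(Q, I) = √2*√Q (b(Q, I) = √(2*Q) = √2*√Q)
f(o) = -6*I*o*√2 (f(o) = (o*(-3))*(√2*√(-4)) = (-3*o)*(√2*(2*I)) = (-3*o)*(2*I*√2) = -6*I*o*√2)
h = -14 (h = 2*(1*(-4) - 3) = 2*(-4 - 3) = 2*(-7) = -14)
v(c) = -14/c
f(14) - v(18) = -6*I*14*√2 - (-14)/18 = -84*I*√2 - (-14)/18 = -84*I*√2 - 1*(-7/9) = -84*I*√2 + 7/9 = 7/9 - 84*I*√2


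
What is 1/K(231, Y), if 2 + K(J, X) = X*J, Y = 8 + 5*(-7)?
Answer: -1/6239 ≈ -0.00016028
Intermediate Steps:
Y = -27 (Y = 8 - 35 = -27)
K(J, X) = -2 + J*X (K(J, X) = -2 + X*J = -2 + J*X)
1/K(231, Y) = 1/(-2 + 231*(-27)) = 1/(-2 - 6237) = 1/(-6239) = -1/6239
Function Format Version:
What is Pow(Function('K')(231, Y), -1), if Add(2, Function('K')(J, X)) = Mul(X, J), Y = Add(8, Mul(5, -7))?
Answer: Rational(-1, 6239) ≈ -0.00016028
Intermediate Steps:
Y = -27 (Y = Add(8, -35) = -27)
Function('K')(J, X) = Add(-2, Mul(J, X)) (Function('K')(J, X) = Add(-2, Mul(X, J)) = Add(-2, Mul(J, X)))
Pow(Function('K')(231, Y), -1) = Pow(Add(-2, Mul(231, -27)), -1) = Pow(Add(-2, -6237), -1) = Pow(-6239, -1) = Rational(-1, 6239)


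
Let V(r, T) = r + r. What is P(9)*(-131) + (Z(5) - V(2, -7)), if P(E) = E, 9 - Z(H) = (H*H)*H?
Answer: -1299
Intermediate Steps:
Z(H) = 9 - H³ (Z(H) = 9 - H*H*H = 9 - H²*H = 9 - H³)
V(r, T) = 2*r
P(9)*(-131) + (Z(5) - V(2, -7)) = 9*(-131) + ((9 - 1*5³) - 2*2) = -1179 + ((9 - 1*125) - 1*4) = -1179 + ((9 - 125) - 4) = -1179 + (-116 - 4) = -1179 - 120 = -1299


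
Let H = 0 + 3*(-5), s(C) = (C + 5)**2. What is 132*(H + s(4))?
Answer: 8712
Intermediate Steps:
s(C) = (5 + C)**2
H = -15 (H = 0 - 15 = -15)
132*(H + s(4)) = 132*(-15 + (5 + 4)**2) = 132*(-15 + 9**2) = 132*(-15 + 81) = 132*66 = 8712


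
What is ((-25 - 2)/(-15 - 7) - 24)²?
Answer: 251001/484 ≈ 518.60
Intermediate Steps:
((-25 - 2)/(-15 - 7) - 24)² = (-27/(-22) - 24)² = (-27*(-1/22) - 24)² = (27/22 - 24)² = (-501/22)² = 251001/484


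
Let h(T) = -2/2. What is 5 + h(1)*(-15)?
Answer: 20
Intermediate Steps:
h(T) = -1 (h(T) = -2*½ = -1)
5 + h(1)*(-15) = 5 - 1*(-15) = 5 + 15 = 20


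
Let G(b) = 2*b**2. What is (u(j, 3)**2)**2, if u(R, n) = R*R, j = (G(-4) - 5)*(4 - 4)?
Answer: 0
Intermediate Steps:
j = 0 (j = (2*(-4)**2 - 5)*(4 - 4) = (2*16 - 5)*0 = (32 - 5)*0 = 27*0 = 0)
u(R, n) = R**2
(u(j, 3)**2)**2 = ((0**2)**2)**2 = (0**2)**2 = 0**2 = 0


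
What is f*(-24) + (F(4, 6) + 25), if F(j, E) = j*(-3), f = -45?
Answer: 1093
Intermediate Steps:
F(j, E) = -3*j
f*(-24) + (F(4, 6) + 25) = -45*(-24) + (-3*4 + 25) = 1080 + (-12 + 25) = 1080 + 13 = 1093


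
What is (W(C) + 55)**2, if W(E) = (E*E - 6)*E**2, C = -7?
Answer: 4674244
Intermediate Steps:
W(E) = E**2*(-6 + E**2) (W(E) = (E**2 - 6)*E**2 = (-6 + E**2)*E**2 = E**2*(-6 + E**2))
(W(C) + 55)**2 = ((-7)**2*(-6 + (-7)**2) + 55)**2 = (49*(-6 + 49) + 55)**2 = (49*43 + 55)**2 = (2107 + 55)**2 = 2162**2 = 4674244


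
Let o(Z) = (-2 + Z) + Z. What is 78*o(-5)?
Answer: -936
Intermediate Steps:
o(Z) = -2 + 2*Z
78*o(-5) = 78*(-2 + 2*(-5)) = 78*(-2 - 10) = 78*(-12) = -936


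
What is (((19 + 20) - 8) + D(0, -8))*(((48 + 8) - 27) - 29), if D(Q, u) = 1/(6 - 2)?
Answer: 0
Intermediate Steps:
D(Q, u) = ¼ (D(Q, u) = 1/4 = ¼)
(((19 + 20) - 8) + D(0, -8))*(((48 + 8) - 27) - 29) = (((19 + 20) - 8) + ¼)*(((48 + 8) - 27) - 29) = ((39 - 8) + ¼)*((56 - 27) - 29) = (31 + ¼)*(29 - 29) = (125/4)*0 = 0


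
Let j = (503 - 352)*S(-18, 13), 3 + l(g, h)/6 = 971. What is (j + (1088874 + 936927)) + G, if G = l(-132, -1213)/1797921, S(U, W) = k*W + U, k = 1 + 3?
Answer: 1217153563981/599307 ≈ 2.0309e+6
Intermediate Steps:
l(g, h) = 5808 (l(g, h) = -18 + 6*971 = -18 + 5826 = 5808)
k = 4
S(U, W) = U + 4*W (S(U, W) = 4*W + U = U + 4*W)
G = 1936/599307 (G = 5808/1797921 = 5808*(1/1797921) = 1936/599307 ≈ 0.0032304)
j = 5134 (j = (503 - 352)*(-18 + 4*13) = 151*(-18 + 52) = 151*34 = 5134)
(j + (1088874 + 936927)) + G = (5134 + (1088874 + 936927)) + 1936/599307 = (5134 + 2025801) + 1936/599307 = 2030935 + 1936/599307 = 1217153563981/599307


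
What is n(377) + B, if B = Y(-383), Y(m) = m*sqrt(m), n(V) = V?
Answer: 377 - 383*I*sqrt(383) ≈ 377.0 - 7495.5*I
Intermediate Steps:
Y(m) = m**(3/2)
B = -383*I*sqrt(383) (B = (-383)**(3/2) = -383*I*sqrt(383) ≈ -7495.5*I)
n(377) + B = 377 - 383*I*sqrt(383)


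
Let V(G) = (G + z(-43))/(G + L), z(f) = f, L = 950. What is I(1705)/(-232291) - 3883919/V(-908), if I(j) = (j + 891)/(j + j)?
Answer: 1957772759653524/11413618285 ≈ 1.7153e+5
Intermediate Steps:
V(G) = (-43 + G)/(950 + G) (V(G) = (G - 43)/(G + 950) = (-43 + G)/(950 + G))
I(j) = (891 + j)/(2*j) (I(j) = (891 + j)/((2*j)) = (891 + j)*(1/(2*j)) = (891 + j)/(2*j))
I(1705)/(-232291) - 3883919/V(-908) = ((½)*(891 + 1705)/1705)/(-232291) - 3883919*(950 - 908)/(-43 - 908) = ((½)*(1/1705)*2596)*(-1/232291) - 3883919/(-951/42) = (118/155)*(-1/232291) - 3883919/((1/42)*(-951)) = -118/36005105 - 3883919/(-317/14) = -118/36005105 - 3883919*(-14/317) = -118/36005105 + 54374866/317 = 1957772759653524/11413618285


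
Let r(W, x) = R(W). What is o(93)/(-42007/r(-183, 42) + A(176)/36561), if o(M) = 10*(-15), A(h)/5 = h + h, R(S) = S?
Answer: -111511050/170682223 ≈ -0.65333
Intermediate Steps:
A(h) = 10*h (A(h) = 5*(h + h) = 5*(2*h) = 10*h)
o(M) = -150
r(W, x) = W
o(93)/(-42007/r(-183, 42) + A(176)/36561) = -150/(-42007/(-183) + (10*176)/36561) = -150/(-42007*(-1/183) + 1760*(1/36561)) = -150/(42007/183 + 1760/36561) = -150/170682223/743407 = -150*743407/170682223 = -111511050/170682223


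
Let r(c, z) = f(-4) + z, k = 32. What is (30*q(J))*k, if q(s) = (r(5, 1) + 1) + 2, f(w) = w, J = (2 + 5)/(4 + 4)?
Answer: 0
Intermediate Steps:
J = 7/8 ≈ 0.87500
r(c, z) = -4 + z
q(s) = 0 (q(s) = ((-4 + 1) + 1) + 2 = (-3 + 1) + 2 = -2 + 2 = 0)
(30*q(J))*k = (30*0)*32 = 0*32 = 0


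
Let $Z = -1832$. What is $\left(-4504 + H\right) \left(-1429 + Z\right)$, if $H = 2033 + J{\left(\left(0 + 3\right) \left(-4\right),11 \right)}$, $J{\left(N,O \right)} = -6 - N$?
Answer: $8038365$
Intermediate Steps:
$H = 2039$ ($H = 2033 - \left(6 + \left(0 + 3\right) \left(-4\right)\right) = 2033 - \left(6 + 3 \left(-4\right)\right) = 2033 - -6 = 2033 + \left(-6 + 12\right) = 2033 + 6 = 2039$)
$\left(-4504 + H\right) \left(-1429 + Z\right) = \left(-4504 + 2039\right) \left(-1429 - 1832\right) = \left(-2465\right) \left(-3261\right) = 8038365$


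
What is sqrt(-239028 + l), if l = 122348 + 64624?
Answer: 6*I*sqrt(1446) ≈ 228.16*I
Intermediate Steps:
l = 186972
sqrt(-239028 + l) = sqrt(-239028 + 186972) = sqrt(-52056) = 6*I*sqrt(1446)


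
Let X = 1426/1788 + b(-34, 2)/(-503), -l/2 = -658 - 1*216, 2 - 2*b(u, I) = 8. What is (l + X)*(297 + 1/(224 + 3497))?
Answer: 434543276969033/836633361 ≈ 5.1940e+5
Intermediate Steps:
b(u, I) = -3 (b(u, I) = 1 - 1/2*8 = 1 - 4 = -3)
l = 1748 (l = -2*(-658 - 1*216) = -2*(-658 - 216) = -2*(-874) = 1748)
X = 361321/449682 (X = 1426/1788 - 3/(-503) = 1426*(1/1788) - 3*(-1/503) = 713/894 + 3/503 = 361321/449682 ≈ 0.80350)
(l + X)*(297 + 1/(224 + 3497)) = (1748 + 361321/449682)*(297 + 1/(224 + 3497)) = 786405457*(297 + 1/3721)/449682 = (786405457/449682)*(1105138/3721) = 434543276969033/836633361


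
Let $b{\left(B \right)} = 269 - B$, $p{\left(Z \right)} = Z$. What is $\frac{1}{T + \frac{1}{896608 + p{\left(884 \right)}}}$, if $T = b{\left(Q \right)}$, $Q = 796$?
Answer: $- \frac{897492}{472978283} \approx -0.0018975$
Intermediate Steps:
$T = -527$ ($T = 269 - 796 = -527$)
$\frac{1}{T + \frac{1}{896608 + p{\left(884 \right)}}} = \frac{1}{-527 + \frac{1}{896608 + 884}} = \frac{1}{-527 + \frac{1}{897492}} = \frac{1}{- \frac{472978283}{897492}} = - \frac{897492}{472978283}$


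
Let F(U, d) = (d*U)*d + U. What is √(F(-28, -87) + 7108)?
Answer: 2*I*√51213 ≈ 452.61*I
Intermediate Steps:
F(U, d) = U + U*d² (F(U, d) = (U*d)*d + U = U*d² + U = U + U*d²)
√(F(-28, -87) + 7108) = √(-28*(1 + (-87)²) + 7108) = √(-28*(1 + 7569) + 7108) = √(-28*7570 + 7108) = √(-211960 + 7108) = √(-204852) = 2*I*√51213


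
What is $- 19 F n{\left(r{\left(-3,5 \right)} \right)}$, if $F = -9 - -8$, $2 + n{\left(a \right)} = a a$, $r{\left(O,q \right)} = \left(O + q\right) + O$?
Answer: $-19$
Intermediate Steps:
$r{\left(O,q \right)} = q + 2 O$
$n{\left(a \right)} = -2 + a^{2}$ ($n{\left(a \right)} = -2 + a a = -2 + a^{2}$)
$F = -1$ ($F = -9 + 8 = -1$)
$- 19 F n{\left(r{\left(-3,5 \right)} \right)} = \left(-19\right) \left(-1\right) \left(-2 + \left(5 + 2 \left(-3\right)\right)^{2}\right) = 19 \left(-2 + \left(5 - 6\right)^{2}\right) = 19 \left(-2 + \left(-1\right)^{2}\right) = 19 \left(-2 + 1\right) = 19 \left(-1\right) = -19$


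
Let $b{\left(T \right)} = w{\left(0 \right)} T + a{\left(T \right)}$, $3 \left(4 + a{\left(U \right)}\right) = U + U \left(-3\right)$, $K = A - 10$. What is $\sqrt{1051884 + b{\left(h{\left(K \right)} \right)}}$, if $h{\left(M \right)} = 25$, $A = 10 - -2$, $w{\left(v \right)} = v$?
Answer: $\frac{\sqrt{9466770}}{3} \approx 1025.6$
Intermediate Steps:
$A = 12$ ($A = 10 + 2 = 12$)
$K = 2$ ($K = 12 - 10 = 2$)
$a{\left(U \right)} = -4 - \frac{2 U}{3}$ ($a{\left(U \right)} = -4 + \frac{U + U \left(-3\right)}{3} = -4 + \frac{U - 3 U}{3} = -4 + \frac{\left(-2\right) U}{3} = -4 - \frac{2 U}{3}$)
$b{\left(T \right)} = -4 - \frac{2 T}{3}$ ($b{\left(T \right)} = 0 T - \left(4 + \frac{2 T}{3}\right) = 0 - \left(4 + \frac{2 T}{3}\right) = -4 - \frac{2 T}{3}$)
$\sqrt{1051884 + b{\left(h{\left(K \right)} \right)}} = \sqrt{1051884 - \frac{62}{3}} = \sqrt{\frac{3155590}{3}} = \frac{\sqrt{9466770}}{3}$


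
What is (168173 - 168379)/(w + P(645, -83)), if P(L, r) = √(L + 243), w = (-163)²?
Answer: -5473214/705910873 + 412*√222/705910873 ≈ -0.0077447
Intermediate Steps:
w = 26569
P(L, r) = √(243 + L)
(168173 - 168379)/(w + P(645, -83)) = (168173 - 168379)/(26569 + √(243 + 645)) = -206/(26569 + √888) = -206/(26569 + 2*√222)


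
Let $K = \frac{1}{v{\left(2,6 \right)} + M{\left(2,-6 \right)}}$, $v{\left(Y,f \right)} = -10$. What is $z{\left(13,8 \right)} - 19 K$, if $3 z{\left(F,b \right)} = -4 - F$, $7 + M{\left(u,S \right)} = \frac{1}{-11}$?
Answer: $- \frac{2569}{564} \approx -4.555$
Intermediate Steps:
$M{\left(u,S \right)} = - \frac{78}{11}$ ($M{\left(u,S \right)} = -7 + \frac{1}{-11} = -7 - \frac{1}{11} = - \frac{78}{11}$)
$K = - \frac{11}{188}$ ($K = \frac{1}{-10 - \frac{78}{11}} = \frac{1}{- \frac{188}{11}} = - \frac{11}{188} \approx -0.058511$)
$z{\left(F,b \right)} = - \frac{4}{3} - \frac{F}{3}$ ($z{\left(F,b \right)} = \frac{-4 - F}{3} = - \frac{4}{3} - \frac{F}{3}$)
$z{\left(13,8 \right)} - 19 K = \left(- \frac{4}{3} - \frac{13}{3}\right) - - \frac{209}{188} = \left(- \frac{4}{3} - \frac{13}{3}\right) + \frac{209}{188} = - \frac{17}{3} + \frac{209}{188} = - \frac{2569}{564}$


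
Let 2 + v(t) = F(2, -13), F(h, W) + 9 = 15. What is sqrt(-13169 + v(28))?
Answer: I*sqrt(13165) ≈ 114.74*I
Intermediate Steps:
F(h, W) = 6 (F(h, W) = -9 + 15 = 6)
v(t) = 4 (v(t) = -2 + 6 = 4)
sqrt(-13169 + v(28)) = sqrt(-13169 + 4) = sqrt(-13165) = I*sqrt(13165)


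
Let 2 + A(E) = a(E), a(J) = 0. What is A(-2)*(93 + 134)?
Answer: -454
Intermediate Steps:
A(E) = -2 (A(E) = -2 + 0 = -2)
A(-2)*(93 + 134) = -2*(93 + 134) = -2*227 = -454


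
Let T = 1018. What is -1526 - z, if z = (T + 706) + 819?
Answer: -4069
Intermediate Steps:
z = 2543 (z = (1018 + 706) + 819 = 1724 + 819 = 2543)
-1526 - z = -1526 - 1*2543 = -1526 - 2543 = -4069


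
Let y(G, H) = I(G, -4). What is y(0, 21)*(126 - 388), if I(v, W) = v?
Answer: 0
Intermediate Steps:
y(G, H) = G
y(0, 21)*(126 - 388) = 0*(126 - 388) = 0*(-262) = 0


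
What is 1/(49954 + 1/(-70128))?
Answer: 70128/3503174111 ≈ 2.0018e-5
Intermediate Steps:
1/(49954 + 1/(-70128)) = 1/(49954 - 1/70128) = 1/(3503174111/70128) = 70128/3503174111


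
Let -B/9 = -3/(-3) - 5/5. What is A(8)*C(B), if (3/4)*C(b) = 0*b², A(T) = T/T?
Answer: 0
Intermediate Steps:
A(T) = 1
B = 0 (B = -9*(-3/(-3) - 5/5) = -9*(-3*(-⅓) - 5*⅕) = -9*(1 - 1) = -9*0 = 0)
C(b) = 0 (C(b) = 4*(0*b²)/3 = (4/3)*0 = 0)
A(8)*C(B) = 1*0 = 0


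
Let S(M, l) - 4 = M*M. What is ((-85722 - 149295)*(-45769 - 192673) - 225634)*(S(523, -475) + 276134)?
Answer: 30802073280605960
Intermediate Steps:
S(M, l) = 4 + M**2 (S(M, l) = 4 + M*M = 4 + M**2)
((-85722 - 149295)*(-45769 - 192673) - 225634)*(S(523, -475) + 276134) = ((-85722 - 149295)*(-45769 - 192673) - 225634)*((4 + 523**2) + 276134) = (-235017*(-238442) - 225634)*((4 + 273529) + 276134) = (56037923514 - 225634)*(273533 + 276134) = 56037697880*549667 = 30802073280605960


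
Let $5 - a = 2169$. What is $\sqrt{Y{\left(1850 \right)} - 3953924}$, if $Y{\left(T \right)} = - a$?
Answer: $4 i \sqrt{246985} \approx 1987.9 i$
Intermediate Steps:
$a = -2164$ ($a = 5 - 2169 = -2164$)
$Y{\left(T \right)} = 2164$ ($Y{\left(T \right)} = \left(-1\right) \left(-2164\right) = 2164$)
$\sqrt{Y{\left(1850 \right)} - 3953924} = \sqrt{2164 - 3953924} = \sqrt{-3951760} = 4 i \sqrt{246985}$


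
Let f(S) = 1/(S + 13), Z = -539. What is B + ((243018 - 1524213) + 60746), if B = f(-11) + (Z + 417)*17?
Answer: -2445045/2 ≈ -1.2225e+6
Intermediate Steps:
f(S) = 1/(13 + S)
B = -4147/2 (B = 1/(13 - 11) + (-539 + 417)*17 = 1/2 - 122*17 = ½ - 2074 = -4147/2 ≈ -2073.5)
B + ((243018 - 1524213) + 60746) = -4147/2 + ((243018 - 1524213) + 60746) = -4147/2 + (-1281195 + 60746) = -4147/2 - 1220449 = -2445045/2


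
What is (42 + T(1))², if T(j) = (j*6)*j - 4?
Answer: 1936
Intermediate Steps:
T(j) = -4 + 6*j² (T(j) = (6*j)*j - 4 = 6*j² - 4 = -4 + 6*j²)
(42 + T(1))² = (42 + (-4 + 6*1²))² = (42 + (-4 + 6*1))² = (42 + (-4 + 6))² = (42 + 2)² = 44² = 1936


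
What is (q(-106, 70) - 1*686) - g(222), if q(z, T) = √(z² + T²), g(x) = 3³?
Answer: -713 + 2*√4034 ≈ -585.97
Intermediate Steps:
g(x) = 27
q(z, T) = √(T² + z²)
(q(-106, 70) - 1*686) - g(222) = (√(70² + (-106)²) - 1*686) - 1*27 = (√(4900 + 11236) - 686) - 27 = (√16136 - 686) - 27 = (2*√4034 - 686) - 27 = (-686 + 2*√4034) - 27 = -713 + 2*√4034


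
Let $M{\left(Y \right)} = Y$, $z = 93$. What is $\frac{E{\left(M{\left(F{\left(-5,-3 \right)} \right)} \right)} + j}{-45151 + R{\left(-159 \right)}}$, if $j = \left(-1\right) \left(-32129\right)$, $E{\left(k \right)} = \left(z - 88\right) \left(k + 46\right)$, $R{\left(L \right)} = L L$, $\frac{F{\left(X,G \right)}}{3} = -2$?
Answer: $- \frac{32329}{19870} \approx -1.627$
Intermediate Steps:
$F{\left(X,G \right)} = -6$ ($F{\left(X,G \right)} = 3 \left(-2\right) = -6$)
$R{\left(L \right)} = L^{2}$
$E{\left(k \right)} = 230 + 5 k$ ($E{\left(k \right)} = \left(93 - 88\right) \left(k + 46\right) = 5 \left(46 + k\right) = 230 + 5 k$)
$j = 32129$
$\frac{E{\left(M{\left(F{\left(-5,-3 \right)} \right)} \right)} + j}{-45151 + R{\left(-159 \right)}} = \frac{\left(230 + 5 \left(-6\right)\right) + 32129}{-45151 + \left(-159\right)^{2}} = \frac{\left(230 - 30\right) + 32129}{-45151 + 25281} = \frac{200 + 32129}{-19870} = 32329 \left(- \frac{1}{19870}\right) = - \frac{32329}{19870}$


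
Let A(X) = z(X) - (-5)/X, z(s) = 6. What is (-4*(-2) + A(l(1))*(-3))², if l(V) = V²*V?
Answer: 625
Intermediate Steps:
l(V) = V³
A(X) = 6 + 5/X (A(X) = 6 - (-5)/X = 6 + 5/X)
(-4*(-2) + A(l(1))*(-3))² = (-4*(-2) + (6 + 5/(1³))*(-3))² = (8 + (6 + 5/1)*(-3))² = (8 + (6 + 5*1)*(-3))² = (8 + (6 + 5)*(-3))² = (8 + 11*(-3))² = (8 - 33)² = (-25)² = 625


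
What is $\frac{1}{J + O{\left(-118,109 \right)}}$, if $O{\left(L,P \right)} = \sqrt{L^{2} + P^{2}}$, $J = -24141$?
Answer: $- \frac{1857}{44827852} - \frac{\sqrt{25805}}{582762076} \approx -4.1701 \cdot 10^{-5}$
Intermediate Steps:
$\frac{1}{J + O{\left(-118,109 \right)}} = \frac{1}{-24141 + \sqrt{\left(-118\right)^{2} + 109^{2}}} = \frac{1}{-24141 + \sqrt{13924 + 11881}} = \frac{1}{-24141 + \sqrt{25805}}$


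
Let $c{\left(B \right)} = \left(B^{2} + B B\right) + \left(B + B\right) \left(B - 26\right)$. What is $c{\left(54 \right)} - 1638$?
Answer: $7218$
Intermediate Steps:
$c{\left(B \right)} = 2 B^{2} + 2 B \left(-26 + B\right)$ ($c{\left(B \right)} = \left(B^{2} + B^{2}\right) + 2 B \left(-26 + B\right) = 2 B^{2} + 2 B \left(-26 + B\right)$)
$c{\left(54 \right)} - 1638 = 4 \cdot 54 \left(-13 + 54\right) - 1638 = 4 \cdot 54 \cdot 41 - 1638 = 8856 - 1638 = 7218$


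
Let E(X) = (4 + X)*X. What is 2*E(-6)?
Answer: 24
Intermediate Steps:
E(X) = X*(4 + X)
2*E(-6) = 2*(-6*(4 - 6)) = 2*(-6*(-2)) = 2*12 = 24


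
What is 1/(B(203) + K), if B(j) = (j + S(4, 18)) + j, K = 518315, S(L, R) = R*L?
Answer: 1/518793 ≈ 1.9276e-6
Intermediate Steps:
S(L, R) = L*R
B(j) = 72 + 2*j (B(j) = (j + 4*18) + j = (j + 72) + j = (72 + j) + j = 72 + 2*j)
1/(B(203) + K) = 1/((72 + 2*203) + 518315) = 1/((72 + 406) + 518315) = 1/(478 + 518315) = 1/518793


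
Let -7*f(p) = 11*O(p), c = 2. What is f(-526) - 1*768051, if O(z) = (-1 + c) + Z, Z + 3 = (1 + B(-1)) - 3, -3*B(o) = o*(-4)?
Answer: -16128895/21 ≈ -7.6804e+5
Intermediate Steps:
B(o) = 4*o/3 (B(o) = -o*(-4)/3 = -(-4)*o/3 = 4*o/3)
Z = -19/3 (Z = -3 + ((1 + (4/3)*(-1)) - 3) = -3 + ((1 - 4/3) - 3) = -3 + (-⅓ - 3) = -3 - 10/3 = -19/3 ≈ -6.3333)
O(z) = -16/3 (O(z) = (-1 + 2) - 19/3 = 1 - 19/3 = -16/3)
f(p) = 176/21 (f(p) = -11*(-16)/(7*3) = -⅐*(-176/3) = 176/21)
f(-526) - 1*768051 = 176/21 - 1*768051 = 176/21 - 768051 = -16128895/21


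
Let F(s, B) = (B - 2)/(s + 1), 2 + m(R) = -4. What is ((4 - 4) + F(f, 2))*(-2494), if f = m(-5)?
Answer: 0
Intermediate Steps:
m(R) = -6 (m(R) = -2 - 4 = -6)
f = -6
F(s, B) = (-2 + B)/(1 + s)
((4 - 4) + F(f, 2))*(-2494) = ((4 - 4) + (-2 + 2)/(1 - 6))*(-2494) = (0 + 0/(-5))*(-2494) = (0 - 1/5*0)*(-2494) = (0 + 0)*(-2494) = 0*(-2494) = 0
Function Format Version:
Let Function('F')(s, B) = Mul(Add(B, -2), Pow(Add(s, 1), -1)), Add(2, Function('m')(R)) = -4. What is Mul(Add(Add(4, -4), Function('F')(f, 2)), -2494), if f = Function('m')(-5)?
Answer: 0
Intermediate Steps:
Function('m')(R) = -6 (Function('m')(R) = Add(-2, -4) = -6)
f = -6
Function('F')(s, B) = Mul(Pow(Add(1, s), -1), Add(-2, B)) (Function('F')(s, B) = Mul(Add(-2, B), Pow(Add(1, s), -1)) = Mul(Pow(Add(1, s), -1), Add(-2, B)))
Mul(Add(Add(4, -4), Function('F')(f, 2)), -2494) = Mul(Add(Add(4, -4), Mul(Pow(Add(1, -6), -1), Add(-2, 2))), -2494) = Mul(Add(0, Mul(Pow(-5, -1), 0)), -2494) = Mul(Add(0, Mul(Rational(-1, 5), 0)), -2494) = Mul(Add(0, 0), -2494) = Mul(0, -2494) = 0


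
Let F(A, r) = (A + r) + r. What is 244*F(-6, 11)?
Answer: 3904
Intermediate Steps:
F(A, r) = A + 2*r
244*F(-6, 11) = 244*(-6 + 2*11) = 244*(-6 + 22) = 244*16 = 3904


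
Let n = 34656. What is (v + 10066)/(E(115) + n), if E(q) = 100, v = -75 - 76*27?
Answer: 7939/34756 ≈ 0.22842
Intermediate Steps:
v = -2127 (v = -75 - 2052 = -2127)
(v + 10066)/(E(115) + n) = (-2127 + 10066)/(100 + 34656) = 7939/34756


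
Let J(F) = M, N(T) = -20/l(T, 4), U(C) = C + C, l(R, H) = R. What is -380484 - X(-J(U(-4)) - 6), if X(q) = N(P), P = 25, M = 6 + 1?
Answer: -1902416/5 ≈ -3.8048e+5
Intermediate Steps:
M = 7
U(C) = 2*C
N(T) = -20/T
J(F) = 7
X(q) = -4/5 (X(q) = -20/25 = -20*1/25 = -4/5)
-380484 - X(-J(U(-4)) - 6) = -380484 - 1*(-4/5) = -380484 + 4/5 = -1902416/5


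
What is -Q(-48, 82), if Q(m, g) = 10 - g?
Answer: 72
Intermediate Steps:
-Q(-48, 82) = -(10 - 1*82) = -(10 - 82) = -1*(-72) = 72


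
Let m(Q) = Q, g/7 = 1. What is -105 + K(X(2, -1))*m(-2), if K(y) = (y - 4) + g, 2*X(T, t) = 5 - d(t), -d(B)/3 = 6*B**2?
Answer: -134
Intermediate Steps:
g = 7 (g = 7*1 = 7)
d(B) = -18*B**2
X(T, t) = 5/2 + 9*t**2 (X(T, t) = (5 - (-18)*t**2)/2 = (5 + 18*t**2)/2 = 5/2 + 9*t**2)
K(y) = 3 + y (K(y) = (y - 4) + 7 = (-4 + y) + 7 = 3 + y)
-105 + K(X(2, -1))*m(-2) = -105 + (3 + (5/2 + 9*(-1)**2))*(-2) = -105 + (3 + (5/2 + 9*1))*(-2) = -105 + (3 + (5/2 + 9))*(-2) = -105 + (3 + 23/2)*(-2) = -105 + (29/2)*(-2) = -105 - 29 = -134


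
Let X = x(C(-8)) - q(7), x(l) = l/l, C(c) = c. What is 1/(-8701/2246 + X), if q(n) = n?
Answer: -2246/22177 ≈ -0.10128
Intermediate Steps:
x(l) = 1
X = -6 (X = 1 - 1*7 = 1 - 7 = -6)
1/(-8701/2246 + X) = 1/(-8701/2246 - 6) = 1/(-22177/2246) = -2246/22177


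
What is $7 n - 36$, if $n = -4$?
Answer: $-64$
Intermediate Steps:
$7 n - 36 = 7 \left(-4\right) - 36 = -28 - 36 = -64$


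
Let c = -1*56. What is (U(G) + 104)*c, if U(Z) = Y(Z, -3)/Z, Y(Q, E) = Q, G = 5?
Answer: -5880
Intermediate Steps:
c = -56
U(Z) = 1 (U(Z) = Z/Z = 1)
(U(G) + 104)*c = (1 + 104)*(-56) = 105*(-56) = -5880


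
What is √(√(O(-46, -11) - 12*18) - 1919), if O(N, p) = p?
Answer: √(-1919 + I*√227) ≈ 0.172 + 43.807*I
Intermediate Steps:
√(√(O(-46, -11) - 12*18) - 1919) = √(√(-11 - 12*18) - 1919) = √(√(-11 - 216) - 1919) = √(√(-227) - 1919) = √(I*√227 - 1919) = √(-1919 + I*√227)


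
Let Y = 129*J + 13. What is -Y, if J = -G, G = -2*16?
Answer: -4141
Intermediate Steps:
G = -32
J = 32 (J = -1*(-32) = 32)
Y = 4141 (Y = 129*32 + 13 = 4128 + 13 = 4141)
-Y = -1*4141 = -4141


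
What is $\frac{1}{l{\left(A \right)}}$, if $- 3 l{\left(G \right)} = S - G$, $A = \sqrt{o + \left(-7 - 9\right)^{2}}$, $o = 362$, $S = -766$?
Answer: $\frac{1149}{293069} - \frac{3 \sqrt{618}}{586138} \approx 0.0037933$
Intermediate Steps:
$A = \sqrt{618}$ ($A = \sqrt{362 + \left(-7 - 9\right)^{2}} = \sqrt{362 + \left(-16\right)^{2}} = \sqrt{362 + 256} = \sqrt{618} \approx 24.86$)
$l{\left(G \right)} = \frac{766}{3} + \frac{G}{3}$ ($l{\left(G \right)} = - \frac{-766 - G}{3} = \frac{766}{3} + \frac{G}{3}$)
$\frac{1}{l{\left(A \right)}} = \frac{1}{\frac{766}{3} + \frac{\sqrt{618}}{3}}$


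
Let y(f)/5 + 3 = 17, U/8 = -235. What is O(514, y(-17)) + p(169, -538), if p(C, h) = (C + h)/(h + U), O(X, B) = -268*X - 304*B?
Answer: -128179669/806 ≈ -1.5903e+5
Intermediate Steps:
U = -1880 (U = 8*(-235) = -1880)
y(f) = 70 (y(f) = -15 + 5*17 = -15 + 85 = 70)
O(X, B) = -304*B - 268*X
p(C, h) = (C + h)/(-1880 + h) (p(C, h) = (C + h)/(h - 1880) = (C + h)/(-1880 + h))
O(514, y(-17)) + p(169, -538) = (-304*70 - 268*514) + (169 - 538)/(-1880 - 538) = (-21280 - 137752) - 369/(-2418) = -159032 - 1/2418*(-369) = -159032 + 123/806 = -128179669/806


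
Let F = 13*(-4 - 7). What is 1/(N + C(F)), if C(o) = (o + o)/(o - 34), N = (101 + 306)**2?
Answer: 177/29320159 ≈ 6.0368e-6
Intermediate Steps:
F = -143 (F = 13*(-11) = -143)
N = 165649 (N = 407**2 = 165649)
C(o) = 2*o/(-34 + o) (C(o) = (2*o)/(-34 + o) = 2*o/(-34 + o))
1/(N + C(F)) = 1/(165649 + 2*(-143)/(-34 - 143)) = 1/(165649 + 2*(-143)/(-177)) = 1/(165649 + 2*(-143)*(-1/177)) = 1/(165649 + 286/177) = 1/(29320159/177) = 177/29320159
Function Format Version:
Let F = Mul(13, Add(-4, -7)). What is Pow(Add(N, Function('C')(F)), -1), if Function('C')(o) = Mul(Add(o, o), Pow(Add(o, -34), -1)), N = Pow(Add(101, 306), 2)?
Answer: Rational(177, 29320159) ≈ 6.0368e-6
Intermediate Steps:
F = -143 (F = Mul(13, -11) = -143)
N = 165649 (N = Pow(407, 2) = 165649)
Function('C')(o) = Mul(2, o, Pow(Add(-34, o), -1)) (Function('C')(o) = Mul(Mul(2, o), Pow(Add(-34, o), -1)) = Mul(2, o, Pow(Add(-34, o), -1)))
Pow(Add(N, Function('C')(F)), -1) = Pow(Add(165649, Mul(2, -143, Pow(Add(-34, -143), -1))), -1) = Pow(Add(165649, Mul(2, -143, Pow(-177, -1))), -1) = Pow(Add(165649, Mul(2, -143, Rational(-1, 177))), -1) = Pow(Add(165649, Rational(286, 177)), -1) = Pow(Rational(29320159, 177), -1) = Rational(177, 29320159)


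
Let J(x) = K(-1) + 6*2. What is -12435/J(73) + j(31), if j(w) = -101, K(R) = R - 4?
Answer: -13142/7 ≈ -1877.4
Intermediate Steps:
K(R) = -4 + R
J(x) = 7 (J(x) = (-4 - 1) + 6*2 = -5 + 12 = 7)
-12435/J(73) + j(31) = -12435/7 - 101 = -13142/7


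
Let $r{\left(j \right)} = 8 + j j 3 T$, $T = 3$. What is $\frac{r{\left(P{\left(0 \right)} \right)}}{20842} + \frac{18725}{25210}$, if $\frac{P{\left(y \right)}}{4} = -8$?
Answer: $\frac{62280349}{52542682} \approx 1.1853$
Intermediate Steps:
$P{\left(y \right)} = -32$ ($P{\left(y \right)} = 4 \left(-8\right) = -32$)
$r{\left(j \right)} = 8 + 9 j^{2}$ ($r{\left(j \right)} = 8 + j j 3 \cdot 3 = 8 + j^{2} \cdot 3 \cdot 3 = 8 + 3 j^{2} \cdot 3 = 8 + 9 j^{2}$)
$\frac{r{\left(P{\left(0 \right)} \right)}}{20842} + \frac{18725}{25210} = \frac{8 + 9 \left(-32\right)^{2}}{20842} + \frac{18725}{25210} = \left(8 + 9 \cdot 1024\right) \frac{1}{20842} + 18725 \cdot \frac{1}{25210} = \left(8 + 9216\right) \frac{1}{20842} + \frac{3745}{5042} = 9224 \cdot \frac{1}{20842} + \frac{3745}{5042} = \frac{4612}{10421} + \frac{3745}{5042} = \frac{62280349}{52542682}$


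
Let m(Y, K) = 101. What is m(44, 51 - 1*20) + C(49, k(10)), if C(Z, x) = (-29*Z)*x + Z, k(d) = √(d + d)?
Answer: 150 - 2842*√5 ≈ -6204.9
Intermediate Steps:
k(d) = √2*√d (k(d) = √(2*d) = √2*√d)
C(Z, x) = Z - 29*Z*x (C(Z, x) = -29*Z*x + Z = Z - 29*Z*x)
m(44, 51 - 1*20) + C(49, k(10)) = 101 + 49*(1 - 29*√2*√10) = 101 + 49*(1 - 58*√5) = 101 + (49 - 2842*√5) = 150 - 2842*√5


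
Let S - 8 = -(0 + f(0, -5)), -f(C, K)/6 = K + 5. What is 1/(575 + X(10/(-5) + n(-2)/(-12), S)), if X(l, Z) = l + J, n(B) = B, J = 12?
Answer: 6/3511 ≈ 0.0017089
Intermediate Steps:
f(C, K) = -30 - 6*K (f(C, K) = -6*(K + 5) = -6*(5 + K) = -30 - 6*K)
S = 8 (S = 8 - (0 + (-30 - 6*(-5))) = 8 - (0 + (-30 + 30)) = 8 - (0 + 0) = 8 - 1*0 = 8 + 0 = 8)
X(l, Z) = 12 + l (X(l, Z) = l + 12 = 12 + l)
1/(575 + X(10/(-5) + n(-2)/(-12), S)) = 1/(575 + (12 + (10/(-5) - 2/(-12)))) = 1/(575 + (12 + (10*(-1/5) - 2*(-1/12)))) = 1/(575 + (12 + (-2 + 1/6))) = 1/(575 + (12 - 11/6)) = 1/(575 + 61/6) = 1/(3511/6) = 6/3511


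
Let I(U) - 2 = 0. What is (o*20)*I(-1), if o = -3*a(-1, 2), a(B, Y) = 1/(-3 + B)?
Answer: 30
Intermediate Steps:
I(U) = 2 (I(U) = 2 + 0 = 2)
o = 3/4 (o = -3/(-3 - 1) = -3/(-4) = -3*(-1/4) = 3/4 ≈ 0.75000)
(o*20)*I(-1) = ((3/4)*20)*2 = 15*2 = 30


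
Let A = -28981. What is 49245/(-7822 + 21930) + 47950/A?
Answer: 750690745/408863948 ≈ 1.8360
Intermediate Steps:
49245/(-7822 + 21930) + 47950/A = 49245/(-7822 + 21930) + 47950/(-28981) = 49245/14108 + 47950*(-1/28981) = 49245*(1/14108) - 47950/28981 = 49245/14108 - 47950/28981 = 750690745/408863948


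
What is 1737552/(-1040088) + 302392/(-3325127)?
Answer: -253837306650/144101028799 ≈ -1.7615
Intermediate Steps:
1737552/(-1040088) + 302392/(-3325127) = 1737552*(-1/1040088) + 302392*(-1/3325127) = -72398/43337 - 302392/3325127 = -253837306650/144101028799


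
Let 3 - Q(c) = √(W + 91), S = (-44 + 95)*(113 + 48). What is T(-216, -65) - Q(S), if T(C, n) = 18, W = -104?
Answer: 15 + I*√13 ≈ 15.0 + 3.6056*I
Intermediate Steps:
S = 8211 (S = 51*161 = 8211)
Q(c) = 3 - I*√13 (Q(c) = 3 - √(-104 + 91) = 3 - √(-13) = 3 - I*√13)
T(-216, -65) - Q(S) = 18 - (3 - I*√13) = 18 + (-3 + I*√13) = 15 + I*√13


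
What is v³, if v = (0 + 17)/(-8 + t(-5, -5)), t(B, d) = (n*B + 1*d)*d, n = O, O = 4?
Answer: 4913/1601613 ≈ 0.0030675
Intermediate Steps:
n = 4
t(B, d) = d*(d + 4*B) (t(B, d) = (4*B + 1*d)*d = (4*B + d)*d = (d + 4*B)*d = d*(d + 4*B))
v = 17/117 (v = (0 + 17)/(-8 - 5*(-5 + 4*(-5))) = 17/(-8 - 5*(-5 - 20)) = 17/(-8 - 5*(-25)) = 17/(-8 + 125) = 17/117 ≈ 0.14530)
v³ = (17/117)³ = 4913/1601613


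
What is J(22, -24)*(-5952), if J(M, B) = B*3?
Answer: 428544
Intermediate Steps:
J(M, B) = 3*B
J(22, -24)*(-5952) = (3*(-24))*(-5952) = -72*(-5952) = 428544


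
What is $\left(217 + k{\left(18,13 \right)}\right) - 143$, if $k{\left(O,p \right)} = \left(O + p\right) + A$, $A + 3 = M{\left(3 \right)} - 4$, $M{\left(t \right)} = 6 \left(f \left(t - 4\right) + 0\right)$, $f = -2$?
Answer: $110$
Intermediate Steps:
$M{\left(t \right)} = 48 - 12 t$ ($M{\left(t \right)} = 6 \left(- 2 \left(t - 4\right) + 0\right) = 6 \left(- 2 \left(-4 + t\right) + 0\right) = 6 \left(\left(8 - 2 t\right) + 0\right) = 6 \left(8 - 2 t\right) = 48 - 12 t$)
$A = 5$ ($A = -3 + \left(\left(48 - 36\right) - 4\right) = -3 + \left(12 - 4\right) = -3 + 8 = 5$)
$k{\left(O,p \right)} = 5 + O + p$ ($k{\left(O,p \right)} = \left(O + p\right) + 5 = 5 + O + p$)
$\left(217 + k{\left(18,13 \right)}\right) - 143 = \left(217 + \left(5 + 18 + 13\right)\right) - 143 = \left(217 + 36\right) - 143 = 253 - 143 = 110$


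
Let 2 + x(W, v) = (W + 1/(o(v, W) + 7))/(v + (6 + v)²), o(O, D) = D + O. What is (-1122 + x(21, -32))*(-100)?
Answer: 72383525/644 ≈ 1.1240e+5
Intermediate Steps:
x(W, v) = -2 + (W + 1/(7 + W + v))/(v + (6 + v)²) (x(W, v) = -2 + (W + 1/((W + v) + 7))/(v + (6 + v)²) = -2 + (W + 1/(7 + W + v))/(v + (6 + v)²))
(-1122 + x(21, -32))*(-100) = (-1122 + (-503 + 21² - 254*(-32) - 65*21 - 40*(-32)² - 2*(-32)³ - 25*21*(-32) - 2*21*(-32)²)/(252 + (-32)³ + 20*(-32)² + 36*21 + 127*(-32) + 21*(-32)² + 13*21*(-32)))*(-100) = (-1122 + (-503 + 441 + 8128 - 1365 - 40*1024 - 2*(-32768) + 16800 - 2*21*1024)/(252 - 32768 + 20*1024 + 756 - 4064 + 21*1024 - 8736))*(-100) = (-1122 + (-503 + 441 + 8128 - 1365 - 40960 + 65536 + 16800 - 43008)/(252 - 32768 + 20480 + 756 - 4064 + 21504 - 8736))*(-100) = (-1122 + 5069/(-2576))*(-100) = (-1122 - 1/2576*5069)*(-100) = (-1122 - 5069/2576)*(-100) = -2895341/2576*(-100) = 72383525/644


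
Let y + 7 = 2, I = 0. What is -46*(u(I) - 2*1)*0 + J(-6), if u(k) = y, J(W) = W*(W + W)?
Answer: 72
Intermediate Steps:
J(W) = 2*W**2 (J(W) = W*(2*W) = 2*W**2)
y = -5 (y = -7 + 2 = -5)
u(k) = -5
-46*(u(I) - 2*1)*0 + J(-6) = -46*(-5 - 2*1)*0 + 2*(-6)**2 = -46*(-5 - 2)*0 + 2*36 = -(-322)*0 + 72 = -46*0 + 72 = 0 + 72 = 72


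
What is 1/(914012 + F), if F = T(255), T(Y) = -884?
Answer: 1/913128 ≈ 1.0951e-6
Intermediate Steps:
F = -884
1/(914012 + F) = 1/(914012 - 884) = 1/913128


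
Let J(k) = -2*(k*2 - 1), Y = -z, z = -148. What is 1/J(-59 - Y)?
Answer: 1/830 ≈ 0.0012048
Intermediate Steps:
Y = 148 (Y = -1*(-148) = 148)
J(k) = 2 - 4*k (J(k) = -2*(2*k - 1) = -2*(-1 + 2*k) = 2 - 4*k)
1/J(-59 - Y) = 1/(2 - 4*(-59 - 1*148)) = 1/(2 - 4*(-59 - 148)) = 1/(2 - 4*(-207)) = 1/(2 + 828) = 1/830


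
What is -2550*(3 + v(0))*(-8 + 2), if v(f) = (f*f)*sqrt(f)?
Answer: 45900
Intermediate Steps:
v(f) = f**(5/2) (v(f) = f**2*sqrt(f) = f**(5/2))
-2550*(3 + v(0))*(-8 + 2) = -2550*(3 + 0**(5/2))*(-8 + 2) = -2550*(3 + 0)*(-6) = -7650*(-6) = -2550*(-18) = 45900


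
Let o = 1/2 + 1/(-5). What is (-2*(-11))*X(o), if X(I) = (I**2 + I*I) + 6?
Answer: 3399/25 ≈ 135.96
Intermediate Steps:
o = 3/10 (o = 1*(1/2) + 1*(-1/5) = 1/2 - 1/5 = 3/10 ≈ 0.30000)
X(I) = 6 + 2*I**2 (X(I) = (I**2 + I**2) + 6 = 2*I**2 + 6 = 6 + 2*I**2)
(-2*(-11))*X(o) = (-2*(-11))*(6 + 2*(3/10)**2) = 22*(6 + 2*(9/100)) = 22*(6 + 9/50) = 22*(309/50) = 3399/25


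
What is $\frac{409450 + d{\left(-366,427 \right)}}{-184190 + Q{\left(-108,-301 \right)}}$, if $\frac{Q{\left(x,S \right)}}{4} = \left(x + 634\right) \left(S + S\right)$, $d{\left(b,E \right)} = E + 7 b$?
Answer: $- \frac{407315}{1450798} \approx -0.28075$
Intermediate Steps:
$Q{\left(x,S \right)} = 8 S \left(634 + x\right)$ ($Q{\left(x,S \right)} = 4 \left(x + 634\right) \left(S + S\right) = 4 \left(634 + x\right) 2 S = 4 \cdot 2 S \left(634 + x\right) = 8 S \left(634 + x\right)$)
$\frac{409450 + d{\left(-366,427 \right)}}{-184190 + Q{\left(-108,-301 \right)}} = \frac{409450 + \left(427 + 7 \left(-366\right)\right)}{-184190 + 8 \left(-301\right) \left(634 - 108\right)} = \frac{409450 + \left(427 - 2562\right)}{-184190 + 8 \left(-301\right) 526} = \frac{409450 - 2135}{-184190 - 1266608} = \frac{407315}{-1450798} = 407315 \left(- \frac{1}{1450798}\right) = - \frac{407315}{1450798}$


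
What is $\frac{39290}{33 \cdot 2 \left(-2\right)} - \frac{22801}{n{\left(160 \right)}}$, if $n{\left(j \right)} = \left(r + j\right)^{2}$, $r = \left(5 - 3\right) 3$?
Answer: $- \frac{271421243}{909348} \approx -298.48$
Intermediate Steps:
$r = 6$ ($r = 2 \cdot 3 = 6$)
$n{\left(j \right)} = \left(6 + j\right)^{2}$
$\frac{39290}{33 \cdot 2 \left(-2\right)} - \frac{22801}{n{\left(160 \right)}} = \frac{39290}{33 \cdot 2 \left(-2\right)} - \frac{22801}{\left(6 + 160\right)^{2}} = \frac{39290}{66 \left(-2\right)} - \frac{22801}{166^{2}} = \frac{39290}{-132} - \frac{22801}{27556} = 39290 \left(- \frac{1}{132}\right) - \frac{22801}{27556} = - \frac{19645}{66} - \frac{22801}{27556} = - \frac{271421243}{909348}$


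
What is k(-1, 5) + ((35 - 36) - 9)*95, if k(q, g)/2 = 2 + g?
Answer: -936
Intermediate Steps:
k(q, g) = 4 + 2*g (k(q, g) = 2*(2 + g) = 4 + 2*g)
k(-1, 5) + ((35 - 36) - 9)*95 = (4 + 2*5) + ((35 - 36) - 9)*95 = (4 + 10) + (-1 - 9)*95 = 14 - 10*95 = 14 - 950 = -936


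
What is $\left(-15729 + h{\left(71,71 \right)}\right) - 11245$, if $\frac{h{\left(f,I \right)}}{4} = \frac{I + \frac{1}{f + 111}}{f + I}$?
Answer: $- \frac{174266091}{6461} \approx -26972.0$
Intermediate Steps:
$h{\left(f,I \right)} = \frac{4 \left(I + \frac{1}{111 + f}\right)}{I + f}$ ($h{\left(f,I \right)} = 4 \frac{I + \frac{1}{f + 111}}{f + I} = 4 \frac{I + \frac{1}{111 + f}}{I + f} = \frac{4 \left(I + \frac{1}{111 + f}\right)}{I + f}$)
$\left(-15729 + h{\left(71,71 \right)}\right) - 11245 = \left(-15729 + \frac{4 \left(1 + 111 \cdot 71 + 71 \cdot 71\right)}{71^{2} + 111 \cdot 71 + 111 \cdot 71 + 71 \cdot 71}\right) - 11245 = \left(-15729 + \frac{4 \left(1 + 7881 + 5041\right)}{5041 + 7881 + 7881 + 5041}\right) - 11245 = \left(-15729 + 4 \cdot \frac{1}{25844} \cdot 12923\right) - 11245 = \left(-15729 + \frac{12923}{6461}\right) - 11245 = - \frac{101612146}{6461} - 11245 = - \frac{174266091}{6461}$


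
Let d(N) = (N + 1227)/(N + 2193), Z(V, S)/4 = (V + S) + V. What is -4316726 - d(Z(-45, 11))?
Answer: -8102495613/1877 ≈ -4.3167e+6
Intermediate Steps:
Z(V, S) = 4*S + 8*V (Z(V, S) = 4*((V + S) + V) = 4*((S + V) + V) = 4*(S + 2*V) = 4*S + 8*V)
d(N) = (1227 + N)/(2193 + N)
-4316726 - d(Z(-45, 11)) = -4316726 - (1227 + (4*11 + 8*(-45)))/(2193 + (4*11 + 8*(-45))) = -4316726 - (1227 + (44 - 360))/(2193 + (44 - 360)) = -4316726 - (1227 - 316)/(2193 - 316) = -4316726 - 911/1877 = -8102495613/1877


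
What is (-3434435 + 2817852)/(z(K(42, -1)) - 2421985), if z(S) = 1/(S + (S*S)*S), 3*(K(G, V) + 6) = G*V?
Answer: 4944995660/19424319701 ≈ 0.25458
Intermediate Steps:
K(G, V) = -6 + G*V/3 (K(G, V) = -6 + (G*V)/3 = -6 + G*V/3)
z(S) = 1/(S + S³) (z(S) = 1/(S + S²*S) = 1/(S + S³))
(-3434435 + 2817852)/(z(K(42, -1)) - 2421985) = (-3434435 + 2817852)/(1/((-6 + (⅓)*42*(-1)) + (-6 + (⅓)*42*(-1))³) - 2421985) = -616583/(1/((-6 - 14) + (-6 - 14)³) - 2421985) = -616583/(1/(-20 + (-20)³) - 2421985) = -616583/(1/(-20 - 8000) - 2421985) = -616583/(1/(-8020) - 2421985) = -616583/(-1/8020 - 2421985) = -616583/(-19424319701/8020) = -616583*(-8020/19424319701) = 4944995660/19424319701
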